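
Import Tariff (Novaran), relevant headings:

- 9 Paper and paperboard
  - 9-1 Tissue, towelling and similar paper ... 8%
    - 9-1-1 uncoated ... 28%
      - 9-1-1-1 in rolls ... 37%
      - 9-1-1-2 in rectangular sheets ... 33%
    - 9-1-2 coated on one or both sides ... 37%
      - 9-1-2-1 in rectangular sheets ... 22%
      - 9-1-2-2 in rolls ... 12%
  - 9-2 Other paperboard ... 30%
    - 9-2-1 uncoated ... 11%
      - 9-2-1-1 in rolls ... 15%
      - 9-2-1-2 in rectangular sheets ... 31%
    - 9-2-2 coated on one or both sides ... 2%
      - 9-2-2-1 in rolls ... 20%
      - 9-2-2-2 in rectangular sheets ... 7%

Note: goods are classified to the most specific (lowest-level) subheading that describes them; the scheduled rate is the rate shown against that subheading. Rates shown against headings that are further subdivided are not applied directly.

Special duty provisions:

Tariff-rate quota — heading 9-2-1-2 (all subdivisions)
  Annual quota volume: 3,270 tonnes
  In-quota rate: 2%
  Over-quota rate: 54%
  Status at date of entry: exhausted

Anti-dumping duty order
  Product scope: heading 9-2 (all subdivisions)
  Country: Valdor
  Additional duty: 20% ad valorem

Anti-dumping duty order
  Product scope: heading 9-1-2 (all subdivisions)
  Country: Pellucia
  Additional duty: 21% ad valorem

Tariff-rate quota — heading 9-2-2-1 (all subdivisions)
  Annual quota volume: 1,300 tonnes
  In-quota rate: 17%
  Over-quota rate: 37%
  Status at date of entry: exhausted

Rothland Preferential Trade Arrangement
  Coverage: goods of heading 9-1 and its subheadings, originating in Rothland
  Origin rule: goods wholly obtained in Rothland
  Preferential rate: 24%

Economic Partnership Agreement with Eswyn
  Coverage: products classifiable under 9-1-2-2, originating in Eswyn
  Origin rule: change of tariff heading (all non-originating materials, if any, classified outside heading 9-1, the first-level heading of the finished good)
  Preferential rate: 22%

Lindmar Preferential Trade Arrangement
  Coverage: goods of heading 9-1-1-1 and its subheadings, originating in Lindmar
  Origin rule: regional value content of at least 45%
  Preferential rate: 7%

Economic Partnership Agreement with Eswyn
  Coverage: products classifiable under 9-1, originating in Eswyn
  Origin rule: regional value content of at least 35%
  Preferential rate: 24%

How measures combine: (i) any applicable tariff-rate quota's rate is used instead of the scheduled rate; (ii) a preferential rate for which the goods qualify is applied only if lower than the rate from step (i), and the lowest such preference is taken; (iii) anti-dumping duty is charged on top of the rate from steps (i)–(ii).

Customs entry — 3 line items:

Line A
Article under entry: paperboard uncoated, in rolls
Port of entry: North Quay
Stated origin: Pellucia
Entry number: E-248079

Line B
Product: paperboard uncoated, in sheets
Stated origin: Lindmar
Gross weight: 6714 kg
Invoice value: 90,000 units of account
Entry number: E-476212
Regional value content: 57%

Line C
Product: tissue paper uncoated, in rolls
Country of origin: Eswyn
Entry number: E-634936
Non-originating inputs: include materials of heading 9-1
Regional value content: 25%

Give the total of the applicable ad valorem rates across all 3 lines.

Line A: paperboard → 9-2; uncoated → 9-2-1; in rolls → 9-2-1-1. Scheduled 15%. No special measure applies. → 15%.
Line B: paperboard → 9-2; uncoated → 9-2-1; in sheets → 9-2-1-2. Scheduled 31%. quota on 9-2-1-2 exhausted → over-quota 54%; Lindmar agreement on 9-1-1-1: 9-2-1-2 not covered. → 54%.
Line C: tissue paper → 9-1; uncoated → 9-1-1; in rolls → 9-1-1-1. Scheduled 37%. Eswyn agreement on 9-1-2-2: 9-1-1-1 not covered; Eswyn agreement on 9-1: RVC < 35%. → 37%.
Sum: 15% + 54% + 37% = 106%.

106%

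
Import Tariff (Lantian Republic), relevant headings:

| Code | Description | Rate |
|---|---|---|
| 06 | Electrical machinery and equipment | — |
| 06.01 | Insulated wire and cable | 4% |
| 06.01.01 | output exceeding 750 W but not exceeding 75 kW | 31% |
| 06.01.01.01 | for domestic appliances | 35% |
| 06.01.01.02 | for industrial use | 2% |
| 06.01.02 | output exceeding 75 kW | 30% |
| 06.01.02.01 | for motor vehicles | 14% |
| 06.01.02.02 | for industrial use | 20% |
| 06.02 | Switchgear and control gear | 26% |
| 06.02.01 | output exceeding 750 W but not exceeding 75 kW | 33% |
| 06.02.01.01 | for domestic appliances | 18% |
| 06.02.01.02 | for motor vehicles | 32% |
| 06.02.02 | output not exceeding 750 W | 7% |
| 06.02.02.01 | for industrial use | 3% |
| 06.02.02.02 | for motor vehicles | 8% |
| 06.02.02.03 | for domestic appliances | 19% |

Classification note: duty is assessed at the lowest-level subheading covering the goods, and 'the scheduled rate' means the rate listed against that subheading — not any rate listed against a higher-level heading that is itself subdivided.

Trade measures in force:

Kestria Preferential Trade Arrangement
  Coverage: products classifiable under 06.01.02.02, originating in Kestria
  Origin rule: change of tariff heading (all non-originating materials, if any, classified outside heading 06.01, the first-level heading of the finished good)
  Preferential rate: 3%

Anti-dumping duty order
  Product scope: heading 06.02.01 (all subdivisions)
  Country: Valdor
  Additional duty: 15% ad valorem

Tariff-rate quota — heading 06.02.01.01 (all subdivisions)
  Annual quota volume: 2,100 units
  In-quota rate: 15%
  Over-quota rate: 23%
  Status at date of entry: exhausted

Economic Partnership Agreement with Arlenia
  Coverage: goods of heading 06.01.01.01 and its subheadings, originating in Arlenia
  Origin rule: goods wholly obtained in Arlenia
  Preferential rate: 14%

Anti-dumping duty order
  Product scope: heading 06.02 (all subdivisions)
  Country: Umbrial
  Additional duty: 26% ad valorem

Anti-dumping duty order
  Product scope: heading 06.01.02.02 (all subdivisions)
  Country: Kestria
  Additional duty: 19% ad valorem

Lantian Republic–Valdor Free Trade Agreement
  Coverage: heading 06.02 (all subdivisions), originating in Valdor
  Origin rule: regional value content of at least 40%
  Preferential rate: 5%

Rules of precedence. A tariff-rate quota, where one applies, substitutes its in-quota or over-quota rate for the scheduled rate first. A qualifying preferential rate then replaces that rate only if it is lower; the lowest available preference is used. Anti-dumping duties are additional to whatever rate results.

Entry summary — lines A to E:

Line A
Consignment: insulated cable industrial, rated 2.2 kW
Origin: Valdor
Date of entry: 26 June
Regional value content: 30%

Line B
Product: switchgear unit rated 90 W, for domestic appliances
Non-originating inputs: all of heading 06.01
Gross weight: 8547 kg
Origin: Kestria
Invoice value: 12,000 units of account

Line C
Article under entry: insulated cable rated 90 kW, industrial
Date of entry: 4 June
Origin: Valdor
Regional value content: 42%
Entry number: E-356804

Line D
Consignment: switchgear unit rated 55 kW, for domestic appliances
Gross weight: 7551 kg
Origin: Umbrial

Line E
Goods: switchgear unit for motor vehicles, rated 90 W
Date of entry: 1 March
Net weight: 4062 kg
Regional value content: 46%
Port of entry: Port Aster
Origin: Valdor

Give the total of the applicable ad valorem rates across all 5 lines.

Line A: insulated cable → 06.01; rated 2.2 kW → 06.01.01; industrial → 06.01.01.02. Scheduled 2%. Valdor agreement on 06.02: 06.01.01.02 not covered. → 2%.
Line B: switchgear unit → 06.02; rated 90 W → 06.02.02; for domestic appliances → 06.02.02.03. Scheduled 19%. Kestria agreement on 06.01.02.02: 06.02.02.03 not covered. → 19%.
Line C: insulated cable → 06.01; rated 90 kW → 06.01.02; industrial → 06.01.02.02. Scheduled 20%. Valdor agreement on 06.02: 06.01.02.02 not covered. → 20%.
Line D: switchgear unit → 06.02; rated 55 kW → 06.02.01; for domestic appliances → 06.02.01.01. Scheduled 18%. quota on 06.02.01.01 exhausted → over-quota 23%; anti-dumping (Umbrial, 06.02): +26%; total 23% + 26% = 49%. → 49%.
Line E: switchgear unit → 06.02; rated 90 W → 06.02.02; for motor vehicles → 06.02.02.02. Scheduled 8%. Valdor agreement on 06.02: RVC ≥ 40% → 5% available; preferential 5%. → 5%.
Sum: 2% + 19% + 20% + 49% + 5% = 95%.

95%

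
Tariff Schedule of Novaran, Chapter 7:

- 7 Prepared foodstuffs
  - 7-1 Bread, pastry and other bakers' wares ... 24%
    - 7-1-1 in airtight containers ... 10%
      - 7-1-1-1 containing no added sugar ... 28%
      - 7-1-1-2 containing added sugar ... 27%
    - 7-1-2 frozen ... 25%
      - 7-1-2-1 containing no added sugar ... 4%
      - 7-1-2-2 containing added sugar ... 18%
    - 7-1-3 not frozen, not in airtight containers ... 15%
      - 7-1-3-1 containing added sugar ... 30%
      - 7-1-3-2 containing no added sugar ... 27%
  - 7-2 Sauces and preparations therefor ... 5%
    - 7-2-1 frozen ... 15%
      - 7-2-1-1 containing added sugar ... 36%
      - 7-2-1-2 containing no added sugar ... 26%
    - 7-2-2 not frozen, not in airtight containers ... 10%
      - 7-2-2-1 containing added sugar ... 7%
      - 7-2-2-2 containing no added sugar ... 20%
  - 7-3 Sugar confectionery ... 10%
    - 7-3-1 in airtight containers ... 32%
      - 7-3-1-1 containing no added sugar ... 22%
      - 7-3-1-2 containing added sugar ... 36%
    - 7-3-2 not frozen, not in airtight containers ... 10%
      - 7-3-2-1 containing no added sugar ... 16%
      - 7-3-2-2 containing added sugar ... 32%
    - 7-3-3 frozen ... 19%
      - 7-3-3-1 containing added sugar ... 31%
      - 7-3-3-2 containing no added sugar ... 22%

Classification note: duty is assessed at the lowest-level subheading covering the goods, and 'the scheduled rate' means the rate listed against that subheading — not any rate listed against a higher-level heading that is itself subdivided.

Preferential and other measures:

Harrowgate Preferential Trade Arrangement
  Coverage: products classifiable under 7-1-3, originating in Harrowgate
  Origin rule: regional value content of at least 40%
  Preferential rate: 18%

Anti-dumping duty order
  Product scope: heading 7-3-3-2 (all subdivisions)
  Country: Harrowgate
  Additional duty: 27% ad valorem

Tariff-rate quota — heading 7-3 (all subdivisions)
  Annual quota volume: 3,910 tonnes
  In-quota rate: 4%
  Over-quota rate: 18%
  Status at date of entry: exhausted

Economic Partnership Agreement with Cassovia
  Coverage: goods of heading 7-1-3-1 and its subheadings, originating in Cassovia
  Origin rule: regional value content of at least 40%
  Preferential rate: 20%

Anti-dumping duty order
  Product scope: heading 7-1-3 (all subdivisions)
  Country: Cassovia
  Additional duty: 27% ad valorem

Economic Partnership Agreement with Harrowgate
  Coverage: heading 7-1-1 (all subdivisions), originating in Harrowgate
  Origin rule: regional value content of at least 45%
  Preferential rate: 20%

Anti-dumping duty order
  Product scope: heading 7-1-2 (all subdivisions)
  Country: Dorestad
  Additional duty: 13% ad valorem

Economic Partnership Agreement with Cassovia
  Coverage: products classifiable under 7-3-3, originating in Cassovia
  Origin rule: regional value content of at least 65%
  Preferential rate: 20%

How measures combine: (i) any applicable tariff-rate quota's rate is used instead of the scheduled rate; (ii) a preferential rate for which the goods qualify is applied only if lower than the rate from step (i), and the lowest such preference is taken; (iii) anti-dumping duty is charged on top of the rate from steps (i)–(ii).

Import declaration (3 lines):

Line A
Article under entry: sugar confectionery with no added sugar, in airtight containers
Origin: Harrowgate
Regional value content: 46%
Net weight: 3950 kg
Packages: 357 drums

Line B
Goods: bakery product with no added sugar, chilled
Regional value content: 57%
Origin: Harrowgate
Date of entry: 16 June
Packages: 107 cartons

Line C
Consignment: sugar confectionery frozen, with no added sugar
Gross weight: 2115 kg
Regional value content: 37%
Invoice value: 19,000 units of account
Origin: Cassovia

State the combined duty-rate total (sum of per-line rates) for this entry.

Line A: sugar confectionery → 7-3; in airtight containers → 7-3-1; with no added sugar → 7-3-1-1. Scheduled 22%. quota on 7-3 exhausted → over-quota 18%; Harrowgate agreement on 7-1-3: 7-3-1-1 not covered; Harrowgate agreement on 7-1-1: 7-3-1-1 not covered. → 18%.
Line B: bakery product → 7-1; chilled → 7-1-3; with no added sugar → 7-1-3-2. Scheduled 27%. Harrowgate agreement on 7-1-3: RVC ≥ 40% → 18% available; Harrowgate agreement on 7-1-1: 7-1-3-2 not covered; preferential 18%. → 18%.
Line C: sugar confectionery → 7-3; frozen → 7-3-3; with no added sugar → 7-3-3-2. Scheduled 22%. quota on 7-3 exhausted → over-quota 18%; Cassovia agreement on 7-1-3-1: 7-3-3-2 not covered; Cassovia agreement on 7-3-3: RVC < 65%. → 18%.
Sum: 18% + 18% + 18% = 54%.

54%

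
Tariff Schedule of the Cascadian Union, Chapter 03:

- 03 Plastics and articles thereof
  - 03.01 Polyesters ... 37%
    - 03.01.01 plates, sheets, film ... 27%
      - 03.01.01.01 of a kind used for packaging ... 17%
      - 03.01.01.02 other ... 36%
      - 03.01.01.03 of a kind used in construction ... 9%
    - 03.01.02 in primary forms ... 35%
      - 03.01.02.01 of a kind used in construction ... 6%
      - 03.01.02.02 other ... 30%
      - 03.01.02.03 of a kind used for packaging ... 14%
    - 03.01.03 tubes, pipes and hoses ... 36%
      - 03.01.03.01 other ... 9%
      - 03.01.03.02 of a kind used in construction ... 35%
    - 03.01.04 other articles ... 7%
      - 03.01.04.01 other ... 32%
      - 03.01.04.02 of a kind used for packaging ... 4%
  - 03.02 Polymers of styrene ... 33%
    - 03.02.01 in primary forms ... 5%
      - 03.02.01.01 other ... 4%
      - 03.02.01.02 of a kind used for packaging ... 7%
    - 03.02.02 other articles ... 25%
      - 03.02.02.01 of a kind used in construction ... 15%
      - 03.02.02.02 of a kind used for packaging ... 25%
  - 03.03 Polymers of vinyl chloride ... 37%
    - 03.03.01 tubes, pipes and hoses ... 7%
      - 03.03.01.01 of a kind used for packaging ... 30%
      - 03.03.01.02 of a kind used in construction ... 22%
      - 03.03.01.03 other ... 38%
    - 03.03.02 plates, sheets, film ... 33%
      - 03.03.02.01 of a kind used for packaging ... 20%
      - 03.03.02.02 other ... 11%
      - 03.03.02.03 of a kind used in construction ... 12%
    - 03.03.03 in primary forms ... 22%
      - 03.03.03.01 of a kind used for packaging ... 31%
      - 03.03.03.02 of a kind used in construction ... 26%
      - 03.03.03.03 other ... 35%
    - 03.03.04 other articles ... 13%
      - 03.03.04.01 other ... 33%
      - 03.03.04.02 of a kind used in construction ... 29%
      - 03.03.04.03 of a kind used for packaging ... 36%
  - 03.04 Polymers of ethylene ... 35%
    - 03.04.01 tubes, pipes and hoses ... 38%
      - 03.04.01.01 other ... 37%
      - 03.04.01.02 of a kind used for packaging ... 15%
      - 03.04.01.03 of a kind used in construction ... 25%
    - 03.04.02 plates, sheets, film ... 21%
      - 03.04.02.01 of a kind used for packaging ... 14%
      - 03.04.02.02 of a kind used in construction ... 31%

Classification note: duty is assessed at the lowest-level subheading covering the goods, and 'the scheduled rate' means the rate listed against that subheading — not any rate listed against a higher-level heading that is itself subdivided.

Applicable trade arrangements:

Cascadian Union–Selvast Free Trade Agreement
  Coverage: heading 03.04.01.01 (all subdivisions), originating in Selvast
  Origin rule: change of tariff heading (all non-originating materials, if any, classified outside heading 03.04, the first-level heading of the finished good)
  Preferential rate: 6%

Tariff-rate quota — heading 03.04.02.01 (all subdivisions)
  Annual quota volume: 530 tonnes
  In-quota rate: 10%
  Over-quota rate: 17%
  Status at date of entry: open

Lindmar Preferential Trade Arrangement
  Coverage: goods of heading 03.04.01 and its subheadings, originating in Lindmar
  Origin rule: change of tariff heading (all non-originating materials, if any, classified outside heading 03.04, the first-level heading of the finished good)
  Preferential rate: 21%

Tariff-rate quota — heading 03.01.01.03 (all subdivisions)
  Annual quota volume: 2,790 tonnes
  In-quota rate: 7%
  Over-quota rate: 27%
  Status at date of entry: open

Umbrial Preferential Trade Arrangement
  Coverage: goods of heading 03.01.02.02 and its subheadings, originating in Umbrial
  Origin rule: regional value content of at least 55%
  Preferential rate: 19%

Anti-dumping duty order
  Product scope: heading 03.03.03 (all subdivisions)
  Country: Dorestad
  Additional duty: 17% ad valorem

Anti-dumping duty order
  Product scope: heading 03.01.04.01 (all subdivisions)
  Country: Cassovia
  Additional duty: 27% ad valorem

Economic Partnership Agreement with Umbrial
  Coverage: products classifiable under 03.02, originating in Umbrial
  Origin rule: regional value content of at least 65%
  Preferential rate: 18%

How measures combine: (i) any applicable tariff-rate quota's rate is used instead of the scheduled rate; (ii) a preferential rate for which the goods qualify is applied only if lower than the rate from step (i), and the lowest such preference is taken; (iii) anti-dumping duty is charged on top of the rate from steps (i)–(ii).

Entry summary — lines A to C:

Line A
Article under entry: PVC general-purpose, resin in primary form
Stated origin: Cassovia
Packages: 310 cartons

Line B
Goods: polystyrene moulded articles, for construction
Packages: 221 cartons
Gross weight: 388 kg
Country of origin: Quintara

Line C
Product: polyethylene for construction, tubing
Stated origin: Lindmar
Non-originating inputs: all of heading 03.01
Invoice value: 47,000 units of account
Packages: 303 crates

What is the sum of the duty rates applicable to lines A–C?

71%

Line A: PVC → 03.03; resin in primary form → 03.03.03; general-purpose → 03.03.03.03. Scheduled 35%. No special measure applies. → 35%.
Line B: polystyrene → 03.02; moulded articles → 03.02.02; for construction → 03.02.02.01. Scheduled 15%. No special measure applies. → 15%.
Line C: polyethylene → 03.04; tubing → 03.04.01; for construction → 03.04.01.03. Scheduled 25%. Lindmar agreement on 03.04.01: CTH met → 21% available; preferential 21%. → 21%.
Sum: 35% + 15% + 21% = 71%.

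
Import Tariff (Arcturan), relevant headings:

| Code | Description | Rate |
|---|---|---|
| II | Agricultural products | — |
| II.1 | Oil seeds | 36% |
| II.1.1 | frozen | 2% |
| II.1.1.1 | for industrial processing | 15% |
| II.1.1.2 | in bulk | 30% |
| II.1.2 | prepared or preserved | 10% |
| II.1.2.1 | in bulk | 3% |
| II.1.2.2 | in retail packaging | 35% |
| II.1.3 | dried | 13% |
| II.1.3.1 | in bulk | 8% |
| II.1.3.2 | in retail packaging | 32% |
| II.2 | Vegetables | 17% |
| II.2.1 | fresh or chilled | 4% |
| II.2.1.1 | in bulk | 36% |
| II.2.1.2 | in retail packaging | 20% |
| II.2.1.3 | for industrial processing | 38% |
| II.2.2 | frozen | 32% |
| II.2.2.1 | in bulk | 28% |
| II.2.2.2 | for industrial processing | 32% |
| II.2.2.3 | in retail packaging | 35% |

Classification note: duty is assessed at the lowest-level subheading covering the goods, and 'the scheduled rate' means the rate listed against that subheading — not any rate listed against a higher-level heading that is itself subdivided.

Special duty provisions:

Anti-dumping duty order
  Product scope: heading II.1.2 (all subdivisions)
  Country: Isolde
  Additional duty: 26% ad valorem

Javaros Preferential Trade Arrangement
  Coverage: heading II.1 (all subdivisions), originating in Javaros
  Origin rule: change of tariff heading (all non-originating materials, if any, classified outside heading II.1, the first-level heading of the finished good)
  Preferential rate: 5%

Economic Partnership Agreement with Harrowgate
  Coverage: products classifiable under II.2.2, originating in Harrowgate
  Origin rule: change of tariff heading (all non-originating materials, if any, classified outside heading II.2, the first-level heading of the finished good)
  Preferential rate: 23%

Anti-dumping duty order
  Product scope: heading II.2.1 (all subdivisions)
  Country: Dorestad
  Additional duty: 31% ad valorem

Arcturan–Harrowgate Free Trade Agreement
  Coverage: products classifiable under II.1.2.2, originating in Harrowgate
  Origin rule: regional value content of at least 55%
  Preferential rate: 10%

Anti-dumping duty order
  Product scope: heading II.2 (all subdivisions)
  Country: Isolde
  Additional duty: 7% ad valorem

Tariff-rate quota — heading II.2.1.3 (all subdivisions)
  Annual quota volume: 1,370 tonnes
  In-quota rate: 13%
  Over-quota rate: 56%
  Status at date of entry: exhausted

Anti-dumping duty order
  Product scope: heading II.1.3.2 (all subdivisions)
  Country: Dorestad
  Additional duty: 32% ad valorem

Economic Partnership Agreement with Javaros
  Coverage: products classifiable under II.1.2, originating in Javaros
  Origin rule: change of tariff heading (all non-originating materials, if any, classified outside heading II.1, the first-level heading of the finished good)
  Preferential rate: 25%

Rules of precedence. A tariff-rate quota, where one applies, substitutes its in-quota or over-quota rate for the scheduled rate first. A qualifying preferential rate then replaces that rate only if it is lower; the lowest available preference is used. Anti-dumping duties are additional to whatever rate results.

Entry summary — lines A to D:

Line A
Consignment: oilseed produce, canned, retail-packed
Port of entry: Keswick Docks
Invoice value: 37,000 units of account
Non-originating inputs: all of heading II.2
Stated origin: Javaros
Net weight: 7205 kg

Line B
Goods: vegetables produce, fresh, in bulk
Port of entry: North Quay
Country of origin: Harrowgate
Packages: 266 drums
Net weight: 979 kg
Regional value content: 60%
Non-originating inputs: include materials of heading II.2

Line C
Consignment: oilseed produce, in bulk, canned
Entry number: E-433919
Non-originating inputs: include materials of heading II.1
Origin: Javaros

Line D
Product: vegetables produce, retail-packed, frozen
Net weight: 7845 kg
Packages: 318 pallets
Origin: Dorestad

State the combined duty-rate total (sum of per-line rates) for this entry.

79%

Line A: oilseed → II.1; canned → II.1.2; retail-packed → II.1.2.2. Scheduled 35%. Javaros agreement on II.1: CTH met → 5% available; Javaros agreement on II.1.2: CTH met → 25% available; preferential 5%. → 5%.
Line B: vegetables → II.2; fresh → II.2.1; in bulk → II.2.1.1. Scheduled 36%. Harrowgate agreement on II.2.2: II.2.1.1 not covered; Harrowgate agreement on II.1.2.2: II.2.1.1 not covered. → 36%.
Line C: oilseed → II.1; canned → II.1.2; in bulk → II.1.2.1. Scheduled 3%. Javaros agreement on II.1: CTH not met; Javaros agreement on II.1.2: CTH not met. → 3%.
Line D: vegetables → II.2; frozen → II.2.2; retail-packed → II.2.2.3. Scheduled 35%. No special measure applies. → 35%.
Sum: 5% + 36% + 3% + 35% = 79%.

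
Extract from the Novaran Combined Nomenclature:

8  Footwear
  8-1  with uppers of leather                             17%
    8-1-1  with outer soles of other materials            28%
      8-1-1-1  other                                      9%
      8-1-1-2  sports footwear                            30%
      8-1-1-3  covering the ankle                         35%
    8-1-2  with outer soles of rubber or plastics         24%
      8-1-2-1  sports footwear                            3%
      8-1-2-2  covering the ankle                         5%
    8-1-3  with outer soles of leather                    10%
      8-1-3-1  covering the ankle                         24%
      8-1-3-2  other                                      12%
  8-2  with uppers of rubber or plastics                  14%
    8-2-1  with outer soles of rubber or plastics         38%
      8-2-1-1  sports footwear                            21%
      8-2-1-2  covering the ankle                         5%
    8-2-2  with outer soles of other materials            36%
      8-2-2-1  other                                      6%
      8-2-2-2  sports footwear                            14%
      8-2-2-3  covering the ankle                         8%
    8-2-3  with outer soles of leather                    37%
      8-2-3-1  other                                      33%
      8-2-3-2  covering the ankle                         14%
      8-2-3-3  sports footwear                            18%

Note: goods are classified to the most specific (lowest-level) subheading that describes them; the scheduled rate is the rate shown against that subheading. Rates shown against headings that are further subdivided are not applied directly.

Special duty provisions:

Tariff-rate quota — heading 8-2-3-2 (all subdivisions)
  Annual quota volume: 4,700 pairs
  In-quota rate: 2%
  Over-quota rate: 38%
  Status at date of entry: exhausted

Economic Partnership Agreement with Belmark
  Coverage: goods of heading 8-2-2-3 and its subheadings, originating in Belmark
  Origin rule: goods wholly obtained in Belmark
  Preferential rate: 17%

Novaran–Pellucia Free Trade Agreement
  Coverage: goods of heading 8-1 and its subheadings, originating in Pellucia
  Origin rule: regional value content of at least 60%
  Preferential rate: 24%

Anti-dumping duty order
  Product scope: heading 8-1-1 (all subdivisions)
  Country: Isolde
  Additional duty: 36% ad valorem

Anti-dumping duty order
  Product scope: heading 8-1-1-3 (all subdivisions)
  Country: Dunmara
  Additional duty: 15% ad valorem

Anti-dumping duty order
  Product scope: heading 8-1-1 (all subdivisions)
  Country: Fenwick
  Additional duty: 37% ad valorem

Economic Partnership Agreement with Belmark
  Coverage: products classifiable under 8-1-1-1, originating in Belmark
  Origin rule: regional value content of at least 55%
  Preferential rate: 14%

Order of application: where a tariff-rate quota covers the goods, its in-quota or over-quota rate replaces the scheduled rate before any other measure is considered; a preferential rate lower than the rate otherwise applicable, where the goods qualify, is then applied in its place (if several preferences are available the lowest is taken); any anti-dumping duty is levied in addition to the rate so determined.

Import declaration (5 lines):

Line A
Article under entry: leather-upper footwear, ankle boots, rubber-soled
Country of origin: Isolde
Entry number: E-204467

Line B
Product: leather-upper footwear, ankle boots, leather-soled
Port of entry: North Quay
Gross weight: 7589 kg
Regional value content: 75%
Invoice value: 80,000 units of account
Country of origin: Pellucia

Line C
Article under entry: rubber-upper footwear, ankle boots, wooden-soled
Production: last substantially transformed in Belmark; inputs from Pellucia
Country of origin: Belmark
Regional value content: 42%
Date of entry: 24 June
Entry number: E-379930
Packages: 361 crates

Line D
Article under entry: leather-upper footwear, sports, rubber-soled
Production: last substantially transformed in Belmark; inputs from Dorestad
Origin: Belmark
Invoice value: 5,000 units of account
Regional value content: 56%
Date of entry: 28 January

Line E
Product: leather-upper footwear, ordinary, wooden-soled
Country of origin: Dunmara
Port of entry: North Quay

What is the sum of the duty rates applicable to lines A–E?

Line A: leather-upper → 8-1; rubber-soled → 8-1-2; ankle boots → 8-1-2-2. Scheduled 5%. No special measure applies. → 5%.
Line B: leather-upper → 8-1; leather-soled → 8-1-3; ankle boots → 8-1-3-1. Scheduled 24%. Pellucia agreement on 8-1: RVC ≥ 60% → 24% available; preference 24% not lower than 24% → no reduction. → 24%.
Line C: rubber-upper → 8-2; wooden-soled → 8-2-2; ankle boots → 8-2-2-3. Scheduled 8%. Belmark agreement on 8-2-2-3: not wholly obtained; Belmark agreement on 8-1-1-1: 8-2-2-3 not covered. → 8%.
Line D: leather-upper → 8-1; rubber-soled → 8-1-2; sports → 8-1-2-1. Scheduled 3%. Belmark agreement on 8-2-2-3: 8-1-2-1 not covered; Belmark agreement on 8-1-1-1: 8-1-2-1 not covered. → 3%.
Line E: leather-upper → 8-1; wooden-soled → 8-1-1; ordinary → 8-1-1-1. Scheduled 9%. No special measure applies. → 9%.
Sum: 5% + 24% + 8% + 3% + 9% = 49%.

49%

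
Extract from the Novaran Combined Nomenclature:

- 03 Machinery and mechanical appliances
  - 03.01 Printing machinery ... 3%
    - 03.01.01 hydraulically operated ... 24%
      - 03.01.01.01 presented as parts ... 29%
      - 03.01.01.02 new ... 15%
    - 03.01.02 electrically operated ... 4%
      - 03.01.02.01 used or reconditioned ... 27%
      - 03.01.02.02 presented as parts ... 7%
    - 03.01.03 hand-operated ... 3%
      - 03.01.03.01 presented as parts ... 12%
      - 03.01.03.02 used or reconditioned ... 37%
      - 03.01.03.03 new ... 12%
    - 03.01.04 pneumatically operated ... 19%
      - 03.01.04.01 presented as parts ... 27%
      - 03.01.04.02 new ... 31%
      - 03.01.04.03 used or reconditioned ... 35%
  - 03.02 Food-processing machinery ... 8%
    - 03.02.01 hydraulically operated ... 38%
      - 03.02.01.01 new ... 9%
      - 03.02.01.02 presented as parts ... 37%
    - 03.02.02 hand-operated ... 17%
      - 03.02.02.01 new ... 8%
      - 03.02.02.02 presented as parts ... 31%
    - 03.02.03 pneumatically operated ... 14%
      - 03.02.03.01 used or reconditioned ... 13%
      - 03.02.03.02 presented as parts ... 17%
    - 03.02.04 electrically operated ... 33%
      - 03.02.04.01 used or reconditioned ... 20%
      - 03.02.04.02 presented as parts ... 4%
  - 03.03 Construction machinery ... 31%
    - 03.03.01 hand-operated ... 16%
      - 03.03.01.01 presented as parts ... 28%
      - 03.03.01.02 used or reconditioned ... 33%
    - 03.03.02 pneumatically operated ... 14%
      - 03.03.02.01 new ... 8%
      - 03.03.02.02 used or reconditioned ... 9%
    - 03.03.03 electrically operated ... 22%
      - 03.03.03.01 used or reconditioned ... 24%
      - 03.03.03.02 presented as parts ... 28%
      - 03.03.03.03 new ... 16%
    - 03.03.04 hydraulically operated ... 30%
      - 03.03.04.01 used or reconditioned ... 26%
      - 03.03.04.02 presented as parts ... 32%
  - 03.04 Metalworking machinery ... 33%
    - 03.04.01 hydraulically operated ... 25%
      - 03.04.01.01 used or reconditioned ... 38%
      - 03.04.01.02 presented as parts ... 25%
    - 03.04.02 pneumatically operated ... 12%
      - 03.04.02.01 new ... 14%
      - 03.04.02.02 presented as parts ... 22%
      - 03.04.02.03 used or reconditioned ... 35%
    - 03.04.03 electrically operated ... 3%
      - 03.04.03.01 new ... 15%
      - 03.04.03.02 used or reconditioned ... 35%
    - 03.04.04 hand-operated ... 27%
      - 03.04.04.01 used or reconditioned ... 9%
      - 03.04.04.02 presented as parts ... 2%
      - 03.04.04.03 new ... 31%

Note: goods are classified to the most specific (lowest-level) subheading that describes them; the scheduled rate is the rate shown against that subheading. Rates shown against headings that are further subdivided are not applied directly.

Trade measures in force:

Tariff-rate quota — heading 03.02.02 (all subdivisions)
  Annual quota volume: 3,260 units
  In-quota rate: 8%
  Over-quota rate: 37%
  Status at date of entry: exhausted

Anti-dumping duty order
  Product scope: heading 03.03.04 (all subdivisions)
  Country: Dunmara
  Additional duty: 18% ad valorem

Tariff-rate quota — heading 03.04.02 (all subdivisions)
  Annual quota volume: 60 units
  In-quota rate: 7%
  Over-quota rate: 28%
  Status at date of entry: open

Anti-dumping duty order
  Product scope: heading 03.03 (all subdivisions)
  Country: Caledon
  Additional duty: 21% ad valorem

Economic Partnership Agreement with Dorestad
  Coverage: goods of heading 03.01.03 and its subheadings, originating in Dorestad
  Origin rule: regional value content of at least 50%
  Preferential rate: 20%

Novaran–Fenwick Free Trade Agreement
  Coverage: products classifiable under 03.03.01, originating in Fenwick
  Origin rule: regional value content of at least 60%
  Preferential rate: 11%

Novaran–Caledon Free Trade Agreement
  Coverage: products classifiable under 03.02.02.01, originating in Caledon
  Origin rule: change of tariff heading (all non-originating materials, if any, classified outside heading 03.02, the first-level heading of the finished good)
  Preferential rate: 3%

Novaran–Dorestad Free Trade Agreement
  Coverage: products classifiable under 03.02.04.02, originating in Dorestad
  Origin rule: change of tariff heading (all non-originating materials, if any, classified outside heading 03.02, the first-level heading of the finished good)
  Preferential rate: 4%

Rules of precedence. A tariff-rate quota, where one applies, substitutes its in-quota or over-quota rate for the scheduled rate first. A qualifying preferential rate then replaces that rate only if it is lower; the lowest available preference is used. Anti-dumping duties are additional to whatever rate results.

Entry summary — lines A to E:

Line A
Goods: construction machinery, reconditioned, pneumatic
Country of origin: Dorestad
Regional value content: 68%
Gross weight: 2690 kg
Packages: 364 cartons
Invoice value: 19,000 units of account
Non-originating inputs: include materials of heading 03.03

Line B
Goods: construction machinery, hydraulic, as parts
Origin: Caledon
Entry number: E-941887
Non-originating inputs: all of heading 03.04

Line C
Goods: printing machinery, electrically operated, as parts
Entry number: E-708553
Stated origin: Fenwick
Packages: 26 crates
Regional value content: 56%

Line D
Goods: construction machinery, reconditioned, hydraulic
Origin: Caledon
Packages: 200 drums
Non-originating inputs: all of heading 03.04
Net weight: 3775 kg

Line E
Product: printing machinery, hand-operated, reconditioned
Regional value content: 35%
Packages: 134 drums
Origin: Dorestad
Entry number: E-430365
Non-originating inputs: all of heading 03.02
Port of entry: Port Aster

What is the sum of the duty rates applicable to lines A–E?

Line A: construction → 03.03; pneumatic → 03.03.02; reconditioned → 03.03.02.02. Scheduled 9%. Dorestad agreement on 03.01.03: 03.03.02.02 not covered; Dorestad agreement on 03.02.04.02: 03.03.02.02 not covered. → 9%.
Line B: construction → 03.03; hydraulic → 03.03.04; as parts → 03.03.04.02. Scheduled 32%. Caledon agreement on 03.02.02.01: 03.03.04.02 not covered; anti-dumping (Caledon, 03.03): +21%; total 32% + 21% = 53%. → 53%.
Line C: printing → 03.01; electrically operated → 03.01.02; as parts → 03.01.02.02. Scheduled 7%. Fenwick agreement on 03.03.01: 03.01.02.02 not covered. → 7%.
Line D: construction → 03.03; hydraulic → 03.03.04; reconditioned → 03.03.04.01. Scheduled 26%. Caledon agreement on 03.02.02.01: 03.03.04.01 not covered; anti-dumping (Caledon, 03.03): +21%; total 26% + 21% = 47%. → 47%.
Line E: printing → 03.01; hand-operated → 03.01.03; reconditioned → 03.01.03.02. Scheduled 37%. Dorestad agreement on 03.01.03: RVC < 50%; Dorestad agreement on 03.02.04.02: 03.01.03.02 not covered. → 37%.
Sum: 9% + 53% + 7% + 47% + 37% = 153%.

153%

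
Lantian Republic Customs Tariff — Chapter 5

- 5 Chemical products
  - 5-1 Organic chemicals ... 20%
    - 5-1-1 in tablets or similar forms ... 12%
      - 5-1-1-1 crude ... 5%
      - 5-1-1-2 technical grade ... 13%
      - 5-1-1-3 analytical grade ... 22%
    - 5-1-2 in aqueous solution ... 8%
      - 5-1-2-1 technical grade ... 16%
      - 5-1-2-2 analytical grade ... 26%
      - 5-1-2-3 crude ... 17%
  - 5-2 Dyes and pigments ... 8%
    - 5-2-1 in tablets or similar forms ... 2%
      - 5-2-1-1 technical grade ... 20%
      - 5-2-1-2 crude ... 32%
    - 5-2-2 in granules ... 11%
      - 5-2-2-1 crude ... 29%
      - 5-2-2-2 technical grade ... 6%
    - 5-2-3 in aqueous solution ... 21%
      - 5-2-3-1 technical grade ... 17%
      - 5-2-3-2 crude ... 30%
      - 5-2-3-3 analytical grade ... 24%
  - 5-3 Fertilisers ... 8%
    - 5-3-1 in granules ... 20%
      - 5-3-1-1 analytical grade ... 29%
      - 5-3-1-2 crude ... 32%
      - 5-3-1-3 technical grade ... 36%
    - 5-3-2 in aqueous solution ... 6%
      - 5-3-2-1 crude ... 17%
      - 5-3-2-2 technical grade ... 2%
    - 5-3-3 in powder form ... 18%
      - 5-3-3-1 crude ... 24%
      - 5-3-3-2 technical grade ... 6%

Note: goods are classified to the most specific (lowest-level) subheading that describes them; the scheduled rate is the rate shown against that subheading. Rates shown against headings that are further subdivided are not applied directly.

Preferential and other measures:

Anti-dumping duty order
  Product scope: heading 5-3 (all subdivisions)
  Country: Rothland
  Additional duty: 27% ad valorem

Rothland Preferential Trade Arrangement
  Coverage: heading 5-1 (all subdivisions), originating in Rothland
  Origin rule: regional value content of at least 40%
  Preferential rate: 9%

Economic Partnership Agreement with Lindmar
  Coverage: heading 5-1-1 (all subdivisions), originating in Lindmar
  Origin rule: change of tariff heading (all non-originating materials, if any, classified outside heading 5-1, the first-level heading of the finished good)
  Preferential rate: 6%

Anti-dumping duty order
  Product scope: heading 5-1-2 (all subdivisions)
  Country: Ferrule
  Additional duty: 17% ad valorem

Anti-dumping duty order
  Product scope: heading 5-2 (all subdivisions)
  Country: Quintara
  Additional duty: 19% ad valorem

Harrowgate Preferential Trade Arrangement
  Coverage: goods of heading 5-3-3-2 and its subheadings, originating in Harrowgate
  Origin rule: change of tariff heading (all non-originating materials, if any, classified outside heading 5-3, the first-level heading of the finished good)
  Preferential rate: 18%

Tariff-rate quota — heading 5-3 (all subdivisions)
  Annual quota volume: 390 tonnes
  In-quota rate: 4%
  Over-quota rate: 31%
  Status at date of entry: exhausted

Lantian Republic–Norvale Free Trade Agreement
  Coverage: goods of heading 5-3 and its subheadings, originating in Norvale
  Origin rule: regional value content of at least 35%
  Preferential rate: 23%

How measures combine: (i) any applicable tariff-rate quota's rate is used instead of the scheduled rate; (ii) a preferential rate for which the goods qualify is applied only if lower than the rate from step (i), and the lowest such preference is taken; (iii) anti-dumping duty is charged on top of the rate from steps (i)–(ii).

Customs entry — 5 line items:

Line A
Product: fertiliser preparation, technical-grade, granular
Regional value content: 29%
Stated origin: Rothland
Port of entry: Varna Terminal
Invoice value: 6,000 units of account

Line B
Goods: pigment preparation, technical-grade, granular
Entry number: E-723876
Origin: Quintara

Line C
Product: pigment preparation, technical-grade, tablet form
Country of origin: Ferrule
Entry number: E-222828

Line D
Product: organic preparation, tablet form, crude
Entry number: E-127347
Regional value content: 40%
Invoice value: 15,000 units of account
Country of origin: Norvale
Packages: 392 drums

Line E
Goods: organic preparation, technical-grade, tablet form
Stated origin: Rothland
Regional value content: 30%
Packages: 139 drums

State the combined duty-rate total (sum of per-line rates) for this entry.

121%

Line A: fertiliser → 5-3; granular → 5-3-1; technical-grade → 5-3-1-3. Scheduled 36%. quota on 5-3 exhausted → over-quota 31%; Rothland agreement on 5-1: 5-3-1-3 not covered; anti-dumping (Rothland, 5-3): +27%; total 31% + 27% = 58%. → 58%.
Line B: pigment → 5-2; granular → 5-2-2; technical-grade → 5-2-2-2. Scheduled 6%. anti-dumping (Quintara, 5-2): +19%; total 6% + 19% = 25%. → 25%.
Line C: pigment → 5-2; tablet form → 5-2-1; technical-grade → 5-2-1-1. Scheduled 20%. No special measure applies. → 20%.
Line D: organic → 5-1; tablet form → 5-1-1; crude → 5-1-1-1. Scheduled 5%. Norvale agreement on 5-3: 5-1-1-1 not covered. → 5%.
Line E: organic → 5-1; tablet form → 5-1-1; technical-grade → 5-1-1-2. Scheduled 13%. Rothland agreement on 5-1: RVC < 40%. → 13%.
Sum: 58% + 25% + 20% + 5% + 13% = 121%.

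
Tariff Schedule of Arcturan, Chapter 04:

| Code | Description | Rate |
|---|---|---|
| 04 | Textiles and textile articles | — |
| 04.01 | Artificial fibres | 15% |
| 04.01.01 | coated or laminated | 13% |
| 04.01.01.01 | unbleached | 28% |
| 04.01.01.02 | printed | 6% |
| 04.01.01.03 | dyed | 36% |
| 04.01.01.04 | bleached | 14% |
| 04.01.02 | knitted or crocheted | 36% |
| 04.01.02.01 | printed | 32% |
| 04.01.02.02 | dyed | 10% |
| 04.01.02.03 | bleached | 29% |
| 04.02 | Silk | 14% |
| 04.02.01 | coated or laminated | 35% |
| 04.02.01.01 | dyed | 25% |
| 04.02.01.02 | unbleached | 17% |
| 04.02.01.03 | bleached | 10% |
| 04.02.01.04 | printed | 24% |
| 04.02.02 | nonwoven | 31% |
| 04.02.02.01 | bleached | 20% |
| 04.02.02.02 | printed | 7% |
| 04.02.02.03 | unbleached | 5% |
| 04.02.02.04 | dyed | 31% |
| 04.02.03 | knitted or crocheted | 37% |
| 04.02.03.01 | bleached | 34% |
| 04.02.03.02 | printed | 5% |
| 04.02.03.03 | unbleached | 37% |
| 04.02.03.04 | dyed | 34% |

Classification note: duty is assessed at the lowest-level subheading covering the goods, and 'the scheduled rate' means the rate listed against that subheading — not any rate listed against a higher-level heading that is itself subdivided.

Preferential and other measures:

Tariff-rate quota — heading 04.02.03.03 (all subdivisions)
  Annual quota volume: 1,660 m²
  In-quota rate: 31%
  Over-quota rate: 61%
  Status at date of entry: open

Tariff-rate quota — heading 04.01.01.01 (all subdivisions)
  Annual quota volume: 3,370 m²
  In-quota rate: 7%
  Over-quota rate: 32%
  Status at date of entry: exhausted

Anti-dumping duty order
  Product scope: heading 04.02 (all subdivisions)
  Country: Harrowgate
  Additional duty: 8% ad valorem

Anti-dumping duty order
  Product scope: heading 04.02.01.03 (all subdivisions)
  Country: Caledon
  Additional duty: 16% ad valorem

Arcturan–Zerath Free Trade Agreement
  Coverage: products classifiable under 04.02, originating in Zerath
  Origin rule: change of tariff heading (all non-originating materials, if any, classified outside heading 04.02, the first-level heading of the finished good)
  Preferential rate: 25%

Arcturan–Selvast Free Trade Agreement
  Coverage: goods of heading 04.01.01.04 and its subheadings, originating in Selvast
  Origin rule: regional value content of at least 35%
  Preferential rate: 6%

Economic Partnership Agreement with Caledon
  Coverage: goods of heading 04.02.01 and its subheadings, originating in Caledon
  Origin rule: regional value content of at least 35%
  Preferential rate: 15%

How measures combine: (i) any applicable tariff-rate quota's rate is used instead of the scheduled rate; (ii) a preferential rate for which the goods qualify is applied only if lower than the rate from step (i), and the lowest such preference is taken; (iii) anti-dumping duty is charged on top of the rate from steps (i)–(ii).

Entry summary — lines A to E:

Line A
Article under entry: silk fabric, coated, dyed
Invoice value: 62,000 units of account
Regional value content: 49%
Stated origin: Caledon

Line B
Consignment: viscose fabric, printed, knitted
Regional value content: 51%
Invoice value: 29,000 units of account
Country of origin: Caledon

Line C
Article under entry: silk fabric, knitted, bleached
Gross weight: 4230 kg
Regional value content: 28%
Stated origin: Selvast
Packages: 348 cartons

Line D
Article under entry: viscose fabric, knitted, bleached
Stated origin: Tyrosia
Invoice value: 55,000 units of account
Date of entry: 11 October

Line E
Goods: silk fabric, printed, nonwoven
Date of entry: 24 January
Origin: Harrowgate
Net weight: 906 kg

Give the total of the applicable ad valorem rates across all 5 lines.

Line A: silk → 04.02; coated → 04.02.01; dyed → 04.02.01.01. Scheduled 25%. Caledon agreement on 04.02.01: RVC ≥ 35% → 15% available; preferential 15%. → 15%.
Line B: viscose → 04.01; knitted → 04.01.02; printed → 04.01.02.01. Scheduled 32%. Caledon agreement on 04.02.01: 04.01.02.01 not covered. → 32%.
Line C: silk → 04.02; knitted → 04.02.03; bleached → 04.02.03.01. Scheduled 34%. Selvast agreement on 04.01.01.04: 04.02.03.01 not covered. → 34%.
Line D: viscose → 04.01; knitted → 04.01.02; bleached → 04.01.02.03. Scheduled 29%. No special measure applies. → 29%.
Line E: silk → 04.02; nonwoven → 04.02.02; printed → 04.02.02.02. Scheduled 7%. anti-dumping (Harrowgate, 04.02): +8%; total 7% + 8% = 15%. → 15%.
Sum: 15% + 32% + 34% + 29% + 15% = 125%.

125%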